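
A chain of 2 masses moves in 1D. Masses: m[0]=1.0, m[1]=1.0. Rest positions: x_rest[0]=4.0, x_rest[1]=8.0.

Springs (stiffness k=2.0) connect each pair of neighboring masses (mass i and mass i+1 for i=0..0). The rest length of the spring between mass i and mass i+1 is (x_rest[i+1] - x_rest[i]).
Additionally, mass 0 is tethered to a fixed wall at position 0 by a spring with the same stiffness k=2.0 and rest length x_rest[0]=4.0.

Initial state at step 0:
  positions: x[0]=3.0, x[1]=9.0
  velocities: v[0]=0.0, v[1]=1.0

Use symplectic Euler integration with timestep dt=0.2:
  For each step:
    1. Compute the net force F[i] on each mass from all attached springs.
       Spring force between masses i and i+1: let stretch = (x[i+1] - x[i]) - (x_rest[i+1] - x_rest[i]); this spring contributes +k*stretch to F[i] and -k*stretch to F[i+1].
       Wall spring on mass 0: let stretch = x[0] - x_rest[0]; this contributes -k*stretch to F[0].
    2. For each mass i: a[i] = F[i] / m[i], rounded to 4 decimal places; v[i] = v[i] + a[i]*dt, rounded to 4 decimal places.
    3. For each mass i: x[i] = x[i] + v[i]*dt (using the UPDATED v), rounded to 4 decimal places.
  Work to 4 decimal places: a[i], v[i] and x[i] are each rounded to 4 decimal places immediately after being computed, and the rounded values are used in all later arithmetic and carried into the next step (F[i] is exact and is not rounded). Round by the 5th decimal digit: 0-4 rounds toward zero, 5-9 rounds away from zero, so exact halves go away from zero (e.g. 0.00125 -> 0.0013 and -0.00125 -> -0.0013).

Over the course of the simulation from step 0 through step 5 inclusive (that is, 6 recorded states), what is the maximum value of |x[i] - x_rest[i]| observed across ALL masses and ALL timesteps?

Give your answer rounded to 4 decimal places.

Answer: 1.3350

Derivation:
Step 0: x=[3.0000 9.0000] v=[0.0000 1.0000]
Step 1: x=[3.2400 9.0400] v=[1.2000 0.2000]
Step 2: x=[3.6848 8.9360] v=[2.2240 -0.5200]
Step 3: x=[4.2549 8.7319] v=[2.8506 -1.0205]
Step 4: x=[4.8428 8.4896] v=[2.9394 -1.2113]
Step 5: x=[5.3350 8.2756] v=[2.4610 -1.0700]
Max displacement = 1.3350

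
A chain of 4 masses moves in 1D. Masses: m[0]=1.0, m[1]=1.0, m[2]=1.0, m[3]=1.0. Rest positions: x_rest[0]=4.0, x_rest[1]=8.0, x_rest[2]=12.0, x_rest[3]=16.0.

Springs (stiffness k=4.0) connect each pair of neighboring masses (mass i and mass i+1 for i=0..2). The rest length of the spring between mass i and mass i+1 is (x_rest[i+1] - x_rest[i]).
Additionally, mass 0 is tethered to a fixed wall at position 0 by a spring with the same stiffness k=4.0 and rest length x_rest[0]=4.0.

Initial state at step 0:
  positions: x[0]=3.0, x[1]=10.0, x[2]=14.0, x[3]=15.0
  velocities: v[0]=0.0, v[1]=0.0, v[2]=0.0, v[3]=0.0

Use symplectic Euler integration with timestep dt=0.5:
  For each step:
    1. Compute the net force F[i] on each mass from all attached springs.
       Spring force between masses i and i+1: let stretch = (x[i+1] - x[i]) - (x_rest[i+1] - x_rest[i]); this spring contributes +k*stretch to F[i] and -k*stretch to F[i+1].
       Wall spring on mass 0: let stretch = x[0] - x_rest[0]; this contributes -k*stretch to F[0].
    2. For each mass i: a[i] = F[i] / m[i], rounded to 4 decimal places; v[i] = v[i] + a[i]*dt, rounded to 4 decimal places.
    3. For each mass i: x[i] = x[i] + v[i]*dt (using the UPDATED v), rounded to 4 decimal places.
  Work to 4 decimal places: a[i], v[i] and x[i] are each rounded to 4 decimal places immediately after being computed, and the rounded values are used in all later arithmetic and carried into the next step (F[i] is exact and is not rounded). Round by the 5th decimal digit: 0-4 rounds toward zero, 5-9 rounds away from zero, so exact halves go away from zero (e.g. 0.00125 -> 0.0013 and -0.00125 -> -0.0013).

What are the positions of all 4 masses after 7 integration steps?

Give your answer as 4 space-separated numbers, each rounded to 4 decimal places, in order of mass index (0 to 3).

Step 0: x=[3.0000 10.0000 14.0000 15.0000] v=[0.0000 0.0000 0.0000 0.0000]
Step 1: x=[7.0000 7.0000 11.0000 18.0000] v=[8.0000 -6.0000 -6.0000 6.0000]
Step 2: x=[4.0000 8.0000 11.0000 18.0000] v=[-6.0000 2.0000 0.0000 0.0000]
Step 3: x=[1.0000 8.0000 15.0000 15.0000] v=[-6.0000 0.0000 8.0000 -6.0000]
Step 4: x=[4.0000 8.0000 12.0000 16.0000] v=[6.0000 0.0000 -6.0000 2.0000]
Step 5: x=[7.0000 8.0000 9.0000 17.0000] v=[6.0000 0.0000 -6.0000 2.0000]
Step 6: x=[4.0000 8.0000 13.0000 14.0000] v=[-6.0000 0.0000 8.0000 -6.0000]
Step 7: x=[1.0000 9.0000 13.0000 14.0000] v=[-6.0000 2.0000 0.0000 0.0000]

Answer: 1.0000 9.0000 13.0000 14.0000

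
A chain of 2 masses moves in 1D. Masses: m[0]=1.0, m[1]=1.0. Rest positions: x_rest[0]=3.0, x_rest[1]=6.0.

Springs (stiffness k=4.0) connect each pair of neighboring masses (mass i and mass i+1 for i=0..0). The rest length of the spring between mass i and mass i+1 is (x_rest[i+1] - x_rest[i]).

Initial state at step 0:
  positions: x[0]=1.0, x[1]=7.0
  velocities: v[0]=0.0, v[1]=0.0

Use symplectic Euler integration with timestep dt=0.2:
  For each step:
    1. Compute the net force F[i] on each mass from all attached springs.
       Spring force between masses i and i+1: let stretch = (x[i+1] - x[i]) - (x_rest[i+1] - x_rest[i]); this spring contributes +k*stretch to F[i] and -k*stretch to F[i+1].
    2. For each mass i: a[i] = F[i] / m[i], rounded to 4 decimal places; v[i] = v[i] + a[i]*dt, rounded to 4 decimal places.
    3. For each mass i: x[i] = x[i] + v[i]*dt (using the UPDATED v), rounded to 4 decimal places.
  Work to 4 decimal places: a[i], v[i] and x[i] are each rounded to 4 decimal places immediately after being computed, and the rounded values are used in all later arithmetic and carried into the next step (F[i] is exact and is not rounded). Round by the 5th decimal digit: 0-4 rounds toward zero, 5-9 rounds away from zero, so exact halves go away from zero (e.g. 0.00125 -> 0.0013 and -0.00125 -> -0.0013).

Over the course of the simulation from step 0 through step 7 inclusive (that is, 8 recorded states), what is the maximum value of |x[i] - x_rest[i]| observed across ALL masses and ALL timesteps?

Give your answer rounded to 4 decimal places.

Answer: 2.0638

Derivation:
Step 0: x=[1.0000 7.0000] v=[0.0000 0.0000]
Step 1: x=[1.4800 6.5200] v=[2.4000 -2.4000]
Step 2: x=[2.2864 5.7136] v=[4.0320 -4.0320]
Step 3: x=[3.1612 4.8388] v=[4.3738 -4.3738]
Step 4: x=[3.8244 4.1756] v=[3.3159 -3.3159]
Step 5: x=[4.0638 3.9362] v=[1.1969 -1.1969]
Step 6: x=[3.8028 4.1972] v=[-1.3052 1.3052]
Step 7: x=[3.1249 4.8751] v=[-3.3897 3.3897]
Max displacement = 2.0638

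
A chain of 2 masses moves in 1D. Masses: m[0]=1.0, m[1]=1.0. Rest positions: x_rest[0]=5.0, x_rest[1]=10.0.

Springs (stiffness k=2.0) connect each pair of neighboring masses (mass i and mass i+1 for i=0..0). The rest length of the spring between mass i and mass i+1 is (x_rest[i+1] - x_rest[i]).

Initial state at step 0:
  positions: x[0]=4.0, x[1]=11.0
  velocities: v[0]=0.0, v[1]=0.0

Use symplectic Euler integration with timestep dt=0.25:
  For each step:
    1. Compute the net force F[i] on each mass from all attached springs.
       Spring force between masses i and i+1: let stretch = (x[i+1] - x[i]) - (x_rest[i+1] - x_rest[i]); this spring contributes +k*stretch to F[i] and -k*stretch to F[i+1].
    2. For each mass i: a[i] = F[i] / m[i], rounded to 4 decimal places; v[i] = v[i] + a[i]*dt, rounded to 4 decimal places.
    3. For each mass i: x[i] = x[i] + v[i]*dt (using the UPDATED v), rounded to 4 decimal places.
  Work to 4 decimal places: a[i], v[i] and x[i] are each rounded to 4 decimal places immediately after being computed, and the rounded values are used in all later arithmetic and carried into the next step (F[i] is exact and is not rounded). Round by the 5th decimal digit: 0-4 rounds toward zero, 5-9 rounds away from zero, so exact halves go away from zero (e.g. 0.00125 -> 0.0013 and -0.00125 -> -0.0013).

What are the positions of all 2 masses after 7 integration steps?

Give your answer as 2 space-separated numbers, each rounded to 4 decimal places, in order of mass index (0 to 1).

Answer: 5.8232 9.1770

Derivation:
Step 0: x=[4.0000 11.0000] v=[0.0000 0.0000]
Step 1: x=[4.2500 10.7500] v=[1.0000 -1.0000]
Step 2: x=[4.6875 10.3125] v=[1.7500 -1.7500]
Step 3: x=[5.2031 9.7969] v=[2.0625 -2.0625]
Step 4: x=[5.6680 9.3321] v=[1.8594 -1.8594]
Step 5: x=[5.9659 9.0342] v=[1.1915 -1.1915]
Step 6: x=[6.0223 8.9778] v=[0.2257 -0.2257]
Step 7: x=[5.8232 9.1770] v=[-0.7966 0.7966]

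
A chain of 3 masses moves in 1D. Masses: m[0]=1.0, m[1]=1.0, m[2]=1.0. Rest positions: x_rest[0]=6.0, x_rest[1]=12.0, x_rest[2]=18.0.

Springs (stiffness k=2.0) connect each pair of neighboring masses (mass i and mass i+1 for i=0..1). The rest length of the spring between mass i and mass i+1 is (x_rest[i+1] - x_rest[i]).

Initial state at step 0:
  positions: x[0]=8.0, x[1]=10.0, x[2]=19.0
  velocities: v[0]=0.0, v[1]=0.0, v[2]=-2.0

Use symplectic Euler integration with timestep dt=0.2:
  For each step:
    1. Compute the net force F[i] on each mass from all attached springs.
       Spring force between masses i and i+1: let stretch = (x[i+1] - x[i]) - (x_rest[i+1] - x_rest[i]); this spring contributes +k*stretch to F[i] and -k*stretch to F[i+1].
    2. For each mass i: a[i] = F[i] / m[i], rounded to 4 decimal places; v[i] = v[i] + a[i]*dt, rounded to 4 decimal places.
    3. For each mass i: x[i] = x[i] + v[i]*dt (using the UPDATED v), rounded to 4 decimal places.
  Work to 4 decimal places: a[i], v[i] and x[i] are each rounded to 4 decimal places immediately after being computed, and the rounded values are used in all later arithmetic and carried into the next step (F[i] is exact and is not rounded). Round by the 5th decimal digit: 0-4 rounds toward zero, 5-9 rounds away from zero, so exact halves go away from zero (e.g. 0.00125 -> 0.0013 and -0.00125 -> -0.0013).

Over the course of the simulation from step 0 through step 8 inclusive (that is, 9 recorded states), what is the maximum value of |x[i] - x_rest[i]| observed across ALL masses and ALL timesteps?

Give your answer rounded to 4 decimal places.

Answer: 2.2621

Derivation:
Step 0: x=[8.0000 10.0000 19.0000] v=[0.0000 0.0000 -2.0000]
Step 1: x=[7.6800 10.5600 18.3600] v=[-1.6000 2.8000 -3.2000]
Step 2: x=[7.1104 11.5136 17.5760] v=[-2.8480 4.7680 -3.9200]
Step 3: x=[6.4131 12.5999 16.7870] v=[-3.4867 5.4317 -3.9450]
Step 4: x=[5.7307 13.5263 16.1430] v=[-3.4120 4.6318 -3.2198]
Step 5: x=[5.1919 14.0383 15.7697] v=[-2.6938 2.5602 -1.8665]
Step 6: x=[4.8809 13.9811 15.7379] v=[-1.5552 -0.2858 -0.1591]
Step 7: x=[4.8179 13.3365 16.0455] v=[-0.3151 -3.2232 1.5382]
Step 8: x=[4.9564 12.2271 16.6164] v=[0.6923 -5.5470 2.8546]
Max displacement = 2.2621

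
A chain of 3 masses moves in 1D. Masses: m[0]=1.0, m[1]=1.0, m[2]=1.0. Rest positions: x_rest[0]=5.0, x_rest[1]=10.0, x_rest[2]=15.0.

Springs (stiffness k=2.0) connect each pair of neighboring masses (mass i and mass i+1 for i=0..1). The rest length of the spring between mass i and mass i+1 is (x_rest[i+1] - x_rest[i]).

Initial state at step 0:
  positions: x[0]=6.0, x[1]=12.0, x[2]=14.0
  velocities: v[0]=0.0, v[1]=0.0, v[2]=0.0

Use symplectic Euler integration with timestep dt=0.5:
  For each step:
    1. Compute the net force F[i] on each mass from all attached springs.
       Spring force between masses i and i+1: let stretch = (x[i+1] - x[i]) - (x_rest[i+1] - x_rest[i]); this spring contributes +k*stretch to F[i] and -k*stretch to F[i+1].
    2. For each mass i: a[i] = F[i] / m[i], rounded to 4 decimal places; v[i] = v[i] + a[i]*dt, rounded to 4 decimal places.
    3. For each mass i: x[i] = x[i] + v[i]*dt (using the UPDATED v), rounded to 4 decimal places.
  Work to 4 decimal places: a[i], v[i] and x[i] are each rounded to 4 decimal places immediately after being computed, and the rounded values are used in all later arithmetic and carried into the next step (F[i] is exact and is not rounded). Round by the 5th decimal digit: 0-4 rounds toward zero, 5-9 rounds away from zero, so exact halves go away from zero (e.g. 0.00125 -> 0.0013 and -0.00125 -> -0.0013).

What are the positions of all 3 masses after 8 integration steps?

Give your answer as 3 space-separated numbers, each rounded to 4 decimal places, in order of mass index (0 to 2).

Step 0: x=[6.0000 12.0000 14.0000] v=[0.0000 0.0000 0.0000]
Step 1: x=[6.5000 10.0000 15.5000] v=[1.0000 -4.0000 3.0000]
Step 2: x=[6.2500 9.0000 16.7500] v=[-0.5000 -2.0000 2.5000]
Step 3: x=[4.8750 10.5000 16.6250] v=[-2.7500 3.0000 -0.2500]
Step 4: x=[3.8125 12.2500 15.9375] v=[-2.1250 3.5000 -1.3750]
Step 5: x=[4.4688 11.6250 15.9063] v=[1.3125 -1.2500 -0.0625]
Step 6: x=[6.2032 9.5626 16.2344] v=[3.4687 -4.1249 0.6562]
Step 7: x=[7.1173 9.1564 15.7266] v=[1.8281 -0.8125 -1.0156]
Step 8: x=[6.5509 11.0157 14.4337] v=[-1.1328 3.7186 -2.5858]

Answer: 6.5509 11.0157 14.4337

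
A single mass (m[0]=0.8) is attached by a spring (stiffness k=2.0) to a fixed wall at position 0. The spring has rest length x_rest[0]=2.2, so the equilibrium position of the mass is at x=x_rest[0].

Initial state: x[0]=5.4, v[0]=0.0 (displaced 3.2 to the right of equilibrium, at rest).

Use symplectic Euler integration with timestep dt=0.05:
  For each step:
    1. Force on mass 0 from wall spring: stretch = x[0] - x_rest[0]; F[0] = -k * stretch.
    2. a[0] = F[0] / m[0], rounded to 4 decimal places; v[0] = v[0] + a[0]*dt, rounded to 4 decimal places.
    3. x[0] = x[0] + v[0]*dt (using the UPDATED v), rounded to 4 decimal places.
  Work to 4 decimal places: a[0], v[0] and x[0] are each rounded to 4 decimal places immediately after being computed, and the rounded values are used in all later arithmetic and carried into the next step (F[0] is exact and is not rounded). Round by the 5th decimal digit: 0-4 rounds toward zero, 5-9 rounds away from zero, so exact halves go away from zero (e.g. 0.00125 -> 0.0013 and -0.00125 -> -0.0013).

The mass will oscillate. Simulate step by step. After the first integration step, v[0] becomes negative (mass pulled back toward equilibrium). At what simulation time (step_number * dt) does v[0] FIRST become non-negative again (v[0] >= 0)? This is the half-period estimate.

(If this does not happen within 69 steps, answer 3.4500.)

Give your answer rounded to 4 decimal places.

Answer: 2.0000

Derivation:
Step 0: x=[5.4000] v=[0.0000]
Step 1: x=[5.3800] v=[-0.4000]
Step 2: x=[5.3401] v=[-0.7975]
Step 3: x=[5.2806] v=[-1.1900]
Step 4: x=[5.2018] v=[-1.5751]
Step 5: x=[5.1043] v=[-1.9503]
Step 6: x=[4.9886] v=[-2.3133]
Step 7: x=[4.8555] v=[-2.6619]
Step 8: x=[4.7058] v=[-2.9938]
Step 9: x=[4.5405] v=[-3.3070]
Step 10: x=[4.3605] v=[-3.5996]
Step 11: x=[4.1670] v=[-3.8697]
Step 12: x=[3.9612] v=[-4.1156]
Step 13: x=[3.7444] v=[-4.3358]
Step 14: x=[3.5180] v=[-4.5289]
Step 15: x=[3.2833] v=[-4.6937]
Step 16: x=[3.0418] v=[-4.8291]
Step 17: x=[2.7951] v=[-4.9343]
Step 18: x=[2.5447] v=[-5.0087]
Step 19: x=[2.2921] v=[-5.0518]
Step 20: x=[2.0389] v=[-5.0633]
Step 21: x=[1.7867] v=[-5.0432]
Step 22: x=[1.5371] v=[-4.9915]
Step 23: x=[1.2917] v=[-4.9086]
Step 24: x=[1.0519] v=[-4.7951]
Step 25: x=[0.8193] v=[-4.6516]
Step 26: x=[0.5954] v=[-4.4790]
Step 27: x=[0.3815] v=[-4.2784]
Step 28: x=[0.1789] v=[-4.0511]
Step 29: x=[-0.0110] v=[-3.7985]
Step 30: x=[-0.1871] v=[-3.5221]
Step 31: x=[-0.3483] v=[-3.2237]
Step 32: x=[-0.4936] v=[-2.9052]
Step 33: x=[-0.6220] v=[-2.5685]
Step 34: x=[-0.7328] v=[-2.2158]
Step 35: x=[-0.8253] v=[-1.8492]
Step 36: x=[-0.8989] v=[-1.4710]
Step 37: x=[-0.9531] v=[-1.0836]
Step 38: x=[-0.9876] v=[-0.6895]
Step 39: x=[-1.0022] v=[-0.2911]
Step 40: x=[-0.9967] v=[0.1092]
First v>=0 after going negative at step 40, time=2.0000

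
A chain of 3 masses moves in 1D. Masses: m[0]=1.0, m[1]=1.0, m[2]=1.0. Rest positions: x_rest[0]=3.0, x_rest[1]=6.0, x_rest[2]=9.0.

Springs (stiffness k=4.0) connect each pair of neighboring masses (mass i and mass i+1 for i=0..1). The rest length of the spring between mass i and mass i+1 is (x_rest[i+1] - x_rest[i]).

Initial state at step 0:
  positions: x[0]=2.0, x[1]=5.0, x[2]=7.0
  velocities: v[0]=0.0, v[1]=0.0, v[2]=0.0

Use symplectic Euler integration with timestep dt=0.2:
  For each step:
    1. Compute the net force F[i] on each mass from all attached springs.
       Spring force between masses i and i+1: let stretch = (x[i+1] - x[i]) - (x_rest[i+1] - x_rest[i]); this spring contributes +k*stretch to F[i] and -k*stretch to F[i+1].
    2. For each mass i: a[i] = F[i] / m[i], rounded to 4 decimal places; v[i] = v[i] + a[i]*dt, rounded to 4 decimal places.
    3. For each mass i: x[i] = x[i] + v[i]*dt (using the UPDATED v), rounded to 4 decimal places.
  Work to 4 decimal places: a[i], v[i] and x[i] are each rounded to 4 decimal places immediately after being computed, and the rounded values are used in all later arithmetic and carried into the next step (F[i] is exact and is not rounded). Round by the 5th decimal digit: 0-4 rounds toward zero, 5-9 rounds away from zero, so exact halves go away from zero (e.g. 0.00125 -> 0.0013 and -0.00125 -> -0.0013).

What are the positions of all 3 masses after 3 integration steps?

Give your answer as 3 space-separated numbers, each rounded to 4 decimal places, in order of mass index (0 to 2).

Answer: 1.8884 4.3871 7.7245

Derivation:
Step 0: x=[2.0000 5.0000 7.0000] v=[0.0000 0.0000 0.0000]
Step 1: x=[2.0000 4.8400 7.1600] v=[0.0000 -0.8000 0.8000]
Step 2: x=[1.9744 4.5968 7.4288] v=[-0.1280 -1.2160 1.3440]
Step 3: x=[1.8884 4.3871 7.7245] v=[-0.4301 -1.0483 1.4784]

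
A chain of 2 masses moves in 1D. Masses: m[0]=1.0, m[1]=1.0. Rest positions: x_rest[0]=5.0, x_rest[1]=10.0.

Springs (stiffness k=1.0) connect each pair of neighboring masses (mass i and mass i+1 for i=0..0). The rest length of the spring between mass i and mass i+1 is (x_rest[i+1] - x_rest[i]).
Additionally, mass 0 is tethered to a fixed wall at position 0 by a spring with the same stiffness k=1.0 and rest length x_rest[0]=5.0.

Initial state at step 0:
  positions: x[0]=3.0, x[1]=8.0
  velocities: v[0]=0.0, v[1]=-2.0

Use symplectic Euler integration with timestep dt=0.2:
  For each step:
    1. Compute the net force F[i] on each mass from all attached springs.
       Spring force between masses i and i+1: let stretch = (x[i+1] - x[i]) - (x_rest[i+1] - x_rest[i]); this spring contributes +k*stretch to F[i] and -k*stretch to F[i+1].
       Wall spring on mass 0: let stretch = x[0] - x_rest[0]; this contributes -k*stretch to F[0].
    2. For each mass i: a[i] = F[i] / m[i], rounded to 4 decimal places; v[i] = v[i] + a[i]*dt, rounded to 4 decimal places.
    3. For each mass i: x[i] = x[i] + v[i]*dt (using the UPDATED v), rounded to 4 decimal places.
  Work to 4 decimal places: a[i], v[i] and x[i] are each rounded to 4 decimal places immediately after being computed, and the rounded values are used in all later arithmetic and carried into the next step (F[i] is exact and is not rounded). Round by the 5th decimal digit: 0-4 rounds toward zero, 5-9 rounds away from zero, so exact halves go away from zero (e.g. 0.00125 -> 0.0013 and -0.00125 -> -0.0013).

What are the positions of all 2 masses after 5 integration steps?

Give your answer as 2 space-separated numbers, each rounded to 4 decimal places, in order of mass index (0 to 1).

Answer: 3.7121 6.3958

Derivation:
Step 0: x=[3.0000 8.0000] v=[0.0000 -2.0000]
Step 1: x=[3.0800 7.6000] v=[0.4000 -2.0000]
Step 2: x=[3.2176 7.2192] v=[0.6880 -1.9040]
Step 3: x=[3.3866 6.8783] v=[0.8448 -1.7043]
Step 4: x=[3.5598 6.5978] v=[0.8658 -1.4026]
Step 5: x=[3.7121 6.3958] v=[0.7614 -1.0102]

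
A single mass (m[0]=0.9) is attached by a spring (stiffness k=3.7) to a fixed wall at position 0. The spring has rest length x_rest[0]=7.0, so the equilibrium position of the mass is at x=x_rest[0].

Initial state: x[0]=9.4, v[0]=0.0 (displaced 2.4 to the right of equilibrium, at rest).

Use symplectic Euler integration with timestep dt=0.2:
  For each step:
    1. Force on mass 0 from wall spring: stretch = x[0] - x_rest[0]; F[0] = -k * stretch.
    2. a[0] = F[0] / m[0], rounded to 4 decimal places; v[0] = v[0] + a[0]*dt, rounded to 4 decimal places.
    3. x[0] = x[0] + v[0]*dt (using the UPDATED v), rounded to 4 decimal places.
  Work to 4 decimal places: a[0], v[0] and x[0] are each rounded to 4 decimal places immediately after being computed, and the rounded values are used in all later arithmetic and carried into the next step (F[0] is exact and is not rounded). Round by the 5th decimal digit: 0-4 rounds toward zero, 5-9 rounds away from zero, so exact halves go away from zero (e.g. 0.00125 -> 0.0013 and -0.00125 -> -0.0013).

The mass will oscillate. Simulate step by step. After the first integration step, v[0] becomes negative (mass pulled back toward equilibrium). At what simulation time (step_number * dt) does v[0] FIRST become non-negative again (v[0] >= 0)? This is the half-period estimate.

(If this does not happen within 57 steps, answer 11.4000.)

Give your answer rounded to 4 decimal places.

Answer: 1.6000

Derivation:
Step 0: x=[9.4000] v=[0.0000]
Step 1: x=[9.0053] v=[-1.9733]
Step 2: x=[8.2809] v=[-3.6221]
Step 3: x=[7.3458] v=[-4.6753]
Step 4: x=[6.3539] v=[-4.9596]
Step 5: x=[5.4682] v=[-4.4284]
Step 6: x=[4.8344] v=[-3.1689]
Step 7: x=[4.5567] v=[-1.3883]
Step 8: x=[4.6808] v=[0.6206]
First v>=0 after going negative at step 8, time=1.6000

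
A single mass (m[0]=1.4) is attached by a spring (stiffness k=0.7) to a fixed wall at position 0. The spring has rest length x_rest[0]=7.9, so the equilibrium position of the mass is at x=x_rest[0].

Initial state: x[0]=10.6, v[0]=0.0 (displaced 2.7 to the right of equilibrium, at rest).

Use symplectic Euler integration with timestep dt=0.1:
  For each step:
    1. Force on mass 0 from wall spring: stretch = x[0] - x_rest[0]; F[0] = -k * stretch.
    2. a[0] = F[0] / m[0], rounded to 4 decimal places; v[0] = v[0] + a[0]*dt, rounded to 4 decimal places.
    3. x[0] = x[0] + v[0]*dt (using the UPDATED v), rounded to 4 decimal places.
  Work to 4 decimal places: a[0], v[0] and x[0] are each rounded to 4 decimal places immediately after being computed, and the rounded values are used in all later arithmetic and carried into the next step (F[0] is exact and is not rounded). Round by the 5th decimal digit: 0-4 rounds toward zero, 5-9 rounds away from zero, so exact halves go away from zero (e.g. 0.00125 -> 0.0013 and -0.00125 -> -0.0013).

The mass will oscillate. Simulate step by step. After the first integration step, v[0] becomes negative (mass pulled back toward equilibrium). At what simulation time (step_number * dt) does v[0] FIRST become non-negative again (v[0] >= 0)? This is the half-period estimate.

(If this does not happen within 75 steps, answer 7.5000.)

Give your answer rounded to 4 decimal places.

Answer: 4.5000

Derivation:
Step 0: x=[10.6000] v=[0.0000]
Step 1: x=[10.5865] v=[-0.1350]
Step 2: x=[10.5596] v=[-0.2693]
Step 3: x=[10.5194] v=[-0.4023]
Step 4: x=[10.4661] v=[-0.5333]
Step 5: x=[10.3999] v=[-0.6616]
Step 6: x=[10.3212] v=[-0.7866]
Step 7: x=[10.2304] v=[-0.9077]
Step 8: x=[10.1280] v=[-1.0242]
Step 9: x=[10.0144] v=[-1.1356]
Step 10: x=[9.8903] v=[-1.2413]
Step 11: x=[9.7562] v=[-1.3408]
Step 12: x=[9.6128] v=[-1.4336]
Step 13: x=[9.4609] v=[-1.5192]
Step 14: x=[9.3012] v=[-1.5973]
Step 15: x=[9.1345] v=[-1.6674]
Step 16: x=[8.9616] v=[-1.7291]
Step 17: x=[8.7834] v=[-1.7822]
Step 18: x=[8.6008] v=[-1.8264]
Step 19: x=[8.4147] v=[-1.8614]
Step 20: x=[8.2260] v=[-1.8871]
Step 21: x=[8.0357] v=[-1.9034]
Step 22: x=[7.8447] v=[-1.9102]
Step 23: x=[7.6540] v=[-1.9074]
Step 24: x=[7.4645] v=[-1.8951]
Step 25: x=[7.2772] v=[-1.8733]
Step 26: x=[7.0930] v=[-1.8422]
Step 27: x=[6.9128] v=[-1.8019]
Step 28: x=[6.7376] v=[-1.7525]
Step 29: x=[6.5682] v=[-1.6944]
Step 30: x=[6.4054] v=[-1.6278]
Step 31: x=[6.2501] v=[-1.5531]
Step 32: x=[6.1030] v=[-1.4706]
Step 33: x=[5.9649] v=[-1.3808]
Step 34: x=[5.8365] v=[-1.2840]
Step 35: x=[5.7184] v=[-1.1808]
Step 36: x=[5.6112] v=[-1.0717]
Step 37: x=[5.5155] v=[-0.9573]
Step 38: x=[5.4317] v=[-0.8381]
Step 39: x=[5.3602] v=[-0.7147]
Step 40: x=[5.3014] v=[-0.5877]
Step 41: x=[5.2556] v=[-0.4578]
Step 42: x=[5.2230] v=[-0.3256]
Step 43: x=[5.2038] v=[-0.1918]
Step 44: x=[5.1981] v=[-0.0570]
Step 45: x=[5.2059] v=[0.0781]
First v>=0 after going negative at step 45, time=4.5000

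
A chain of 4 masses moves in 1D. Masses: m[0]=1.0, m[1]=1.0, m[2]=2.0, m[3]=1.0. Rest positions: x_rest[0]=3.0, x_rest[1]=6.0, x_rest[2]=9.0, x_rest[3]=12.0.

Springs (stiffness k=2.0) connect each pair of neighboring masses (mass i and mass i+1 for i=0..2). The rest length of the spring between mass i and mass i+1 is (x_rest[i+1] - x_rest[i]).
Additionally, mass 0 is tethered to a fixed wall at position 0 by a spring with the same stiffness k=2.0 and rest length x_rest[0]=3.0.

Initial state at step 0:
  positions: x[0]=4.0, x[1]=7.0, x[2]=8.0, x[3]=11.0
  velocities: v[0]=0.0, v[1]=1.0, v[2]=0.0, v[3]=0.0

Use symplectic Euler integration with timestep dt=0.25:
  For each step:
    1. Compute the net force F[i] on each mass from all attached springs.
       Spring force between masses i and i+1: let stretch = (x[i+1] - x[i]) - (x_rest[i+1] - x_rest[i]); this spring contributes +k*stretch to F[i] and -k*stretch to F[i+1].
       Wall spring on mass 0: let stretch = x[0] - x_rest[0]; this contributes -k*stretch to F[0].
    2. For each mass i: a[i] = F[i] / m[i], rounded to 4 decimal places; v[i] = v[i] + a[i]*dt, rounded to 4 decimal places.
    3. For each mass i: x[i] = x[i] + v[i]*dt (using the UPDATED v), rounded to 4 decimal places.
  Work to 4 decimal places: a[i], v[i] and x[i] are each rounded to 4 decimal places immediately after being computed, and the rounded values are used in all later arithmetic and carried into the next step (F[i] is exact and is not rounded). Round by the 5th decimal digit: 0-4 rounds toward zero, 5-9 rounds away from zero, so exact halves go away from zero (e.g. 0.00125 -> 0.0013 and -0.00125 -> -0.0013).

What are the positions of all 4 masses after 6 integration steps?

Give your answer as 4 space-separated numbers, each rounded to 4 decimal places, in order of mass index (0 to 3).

Step 0: x=[4.0000 7.0000 8.0000 11.0000] v=[0.0000 1.0000 0.0000 0.0000]
Step 1: x=[3.8750 7.0000 8.1250 11.0000] v=[-0.5000 0.0000 0.5000 0.0000]
Step 2: x=[3.6563 6.7500 8.3594 11.0156] v=[-0.8750 -1.0000 0.9375 0.0625]
Step 3: x=[3.3672 6.3145 8.6592 11.0742] v=[-1.1563 -1.7422 1.1992 0.2344]
Step 4: x=[3.0256 5.8036 8.9634 11.2059] v=[-1.3663 -2.0435 1.2168 0.5269]
Step 5: x=[2.6531 5.3405 9.2103 11.4323] v=[-1.4901 -1.8526 0.9875 0.9057]
Step 6: x=[2.2849 5.0252 9.3542 11.7560] v=[-1.4730 -1.2614 0.5756 1.2947]

Answer: 2.2849 5.0252 9.3542 11.7560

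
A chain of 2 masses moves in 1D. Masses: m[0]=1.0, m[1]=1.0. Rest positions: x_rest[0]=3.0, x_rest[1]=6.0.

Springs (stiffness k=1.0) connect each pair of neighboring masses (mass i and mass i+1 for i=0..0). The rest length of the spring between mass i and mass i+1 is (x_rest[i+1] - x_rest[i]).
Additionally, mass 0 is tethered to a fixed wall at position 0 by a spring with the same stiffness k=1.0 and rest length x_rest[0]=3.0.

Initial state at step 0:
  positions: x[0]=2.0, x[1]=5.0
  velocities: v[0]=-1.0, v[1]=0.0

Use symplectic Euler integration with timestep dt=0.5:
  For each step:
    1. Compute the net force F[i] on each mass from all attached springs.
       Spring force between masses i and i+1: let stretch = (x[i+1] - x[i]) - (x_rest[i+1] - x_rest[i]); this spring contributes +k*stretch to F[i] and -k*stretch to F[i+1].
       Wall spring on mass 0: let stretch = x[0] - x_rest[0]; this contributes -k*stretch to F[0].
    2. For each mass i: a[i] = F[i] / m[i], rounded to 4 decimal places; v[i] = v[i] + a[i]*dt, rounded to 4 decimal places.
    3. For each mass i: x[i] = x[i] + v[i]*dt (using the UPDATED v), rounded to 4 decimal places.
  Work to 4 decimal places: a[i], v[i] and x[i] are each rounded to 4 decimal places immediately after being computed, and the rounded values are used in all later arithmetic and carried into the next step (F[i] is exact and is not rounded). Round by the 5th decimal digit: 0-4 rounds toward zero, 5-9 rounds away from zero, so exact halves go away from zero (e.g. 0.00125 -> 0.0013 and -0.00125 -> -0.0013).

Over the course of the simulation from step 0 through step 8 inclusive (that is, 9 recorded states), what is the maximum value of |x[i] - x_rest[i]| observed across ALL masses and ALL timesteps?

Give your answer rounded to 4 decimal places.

Step 0: x=[2.0000 5.0000] v=[-1.0000 0.0000]
Step 1: x=[1.7500 5.0000] v=[-0.5000 0.0000]
Step 2: x=[1.8750 4.9375] v=[0.2500 -0.1250]
Step 3: x=[2.2969 4.8594] v=[0.8438 -0.1563]
Step 4: x=[2.7852 4.8907] v=[0.9766 0.0625]
Step 5: x=[3.1036 5.1456] v=[0.6368 0.5098]
Step 6: x=[3.1566 5.6400] v=[0.1060 0.9888]
Step 7: x=[3.0413 6.2636] v=[-0.2306 1.2471]
Step 8: x=[2.9713 6.8316] v=[-0.1401 1.1360]
Max displacement = 1.2500

Answer: 1.2500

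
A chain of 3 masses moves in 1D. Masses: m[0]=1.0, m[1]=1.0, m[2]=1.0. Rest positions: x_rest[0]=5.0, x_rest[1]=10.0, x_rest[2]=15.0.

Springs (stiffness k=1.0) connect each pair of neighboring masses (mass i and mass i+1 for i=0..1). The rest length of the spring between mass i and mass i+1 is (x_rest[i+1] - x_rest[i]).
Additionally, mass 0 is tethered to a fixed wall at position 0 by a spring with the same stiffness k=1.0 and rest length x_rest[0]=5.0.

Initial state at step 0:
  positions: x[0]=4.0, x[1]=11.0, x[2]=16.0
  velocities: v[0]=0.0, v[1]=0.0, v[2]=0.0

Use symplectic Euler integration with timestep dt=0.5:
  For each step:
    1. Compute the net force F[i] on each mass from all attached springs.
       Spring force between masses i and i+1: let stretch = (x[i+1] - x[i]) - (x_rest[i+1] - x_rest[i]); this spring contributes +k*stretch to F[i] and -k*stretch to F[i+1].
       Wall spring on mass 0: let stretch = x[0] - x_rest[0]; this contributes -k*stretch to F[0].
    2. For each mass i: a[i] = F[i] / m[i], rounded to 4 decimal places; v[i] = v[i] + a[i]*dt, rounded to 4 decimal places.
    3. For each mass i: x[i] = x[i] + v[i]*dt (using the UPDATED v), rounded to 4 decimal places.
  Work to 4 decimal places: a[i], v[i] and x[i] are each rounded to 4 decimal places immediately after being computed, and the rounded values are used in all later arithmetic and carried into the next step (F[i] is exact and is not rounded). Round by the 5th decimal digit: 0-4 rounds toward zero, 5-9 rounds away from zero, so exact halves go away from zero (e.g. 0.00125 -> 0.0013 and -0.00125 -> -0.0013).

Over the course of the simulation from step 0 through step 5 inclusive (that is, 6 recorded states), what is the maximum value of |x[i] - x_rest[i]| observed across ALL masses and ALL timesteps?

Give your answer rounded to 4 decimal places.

Answer: 1.3594

Derivation:
Step 0: x=[4.0000 11.0000 16.0000] v=[0.0000 0.0000 0.0000]
Step 1: x=[4.7500 10.5000 16.0000] v=[1.5000 -1.0000 0.0000]
Step 2: x=[5.7500 9.9375 15.8750] v=[2.0000 -1.1250 -0.2500]
Step 3: x=[6.3594 9.8125 15.5156] v=[1.2188 -0.2500 -0.7188]
Step 4: x=[6.2422 10.2500 14.9804] v=[-0.2344 0.8750 -1.0704]
Step 5: x=[5.5664 10.8682 14.5126] v=[-1.3516 1.2363 -0.9356]
Max displacement = 1.3594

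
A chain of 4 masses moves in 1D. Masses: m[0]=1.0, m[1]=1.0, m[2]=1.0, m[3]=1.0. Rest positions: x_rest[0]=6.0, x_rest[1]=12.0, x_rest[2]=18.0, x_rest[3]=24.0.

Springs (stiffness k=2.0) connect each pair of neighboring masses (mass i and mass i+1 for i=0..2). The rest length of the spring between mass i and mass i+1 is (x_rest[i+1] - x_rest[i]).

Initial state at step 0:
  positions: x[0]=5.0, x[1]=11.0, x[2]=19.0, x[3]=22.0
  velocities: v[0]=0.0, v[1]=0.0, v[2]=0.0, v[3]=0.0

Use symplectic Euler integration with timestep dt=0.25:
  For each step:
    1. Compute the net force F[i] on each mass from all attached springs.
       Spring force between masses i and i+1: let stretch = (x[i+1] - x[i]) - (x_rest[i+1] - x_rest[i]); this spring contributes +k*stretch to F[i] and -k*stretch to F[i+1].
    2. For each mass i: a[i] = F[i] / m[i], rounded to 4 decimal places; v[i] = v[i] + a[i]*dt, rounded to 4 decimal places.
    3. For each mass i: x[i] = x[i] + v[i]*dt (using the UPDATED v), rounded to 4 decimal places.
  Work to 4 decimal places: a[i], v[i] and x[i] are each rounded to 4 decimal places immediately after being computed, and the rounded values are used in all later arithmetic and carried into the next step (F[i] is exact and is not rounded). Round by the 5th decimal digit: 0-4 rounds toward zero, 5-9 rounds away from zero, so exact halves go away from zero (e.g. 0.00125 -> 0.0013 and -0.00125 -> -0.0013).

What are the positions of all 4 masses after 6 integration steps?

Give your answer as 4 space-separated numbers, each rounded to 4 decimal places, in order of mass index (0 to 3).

Step 0: x=[5.0000 11.0000 19.0000 22.0000] v=[0.0000 0.0000 0.0000 0.0000]
Step 1: x=[5.0000 11.2500 18.3750 22.3750] v=[0.0000 1.0000 -2.5000 1.5000]
Step 2: x=[5.0313 11.6094 17.3594 23.0000] v=[0.1250 1.4375 -4.0625 2.5000]
Step 3: x=[5.1348 11.8653 16.3301 23.6699] v=[0.4141 1.0235 -4.1172 2.6797]
Step 4: x=[5.3297 11.8380 15.6602 24.1724] v=[0.7794 -0.1094 -2.6797 2.0098]
Step 5: x=[5.5881 11.4749 15.5765 24.3608] v=[1.0336 -1.4525 -0.3347 0.7537]
Step 6: x=[5.8324 10.8886 16.0782 24.2012] v=[0.9770 -2.3451 2.0067 -0.6385]

Answer: 5.8324 10.8886 16.0782 24.2012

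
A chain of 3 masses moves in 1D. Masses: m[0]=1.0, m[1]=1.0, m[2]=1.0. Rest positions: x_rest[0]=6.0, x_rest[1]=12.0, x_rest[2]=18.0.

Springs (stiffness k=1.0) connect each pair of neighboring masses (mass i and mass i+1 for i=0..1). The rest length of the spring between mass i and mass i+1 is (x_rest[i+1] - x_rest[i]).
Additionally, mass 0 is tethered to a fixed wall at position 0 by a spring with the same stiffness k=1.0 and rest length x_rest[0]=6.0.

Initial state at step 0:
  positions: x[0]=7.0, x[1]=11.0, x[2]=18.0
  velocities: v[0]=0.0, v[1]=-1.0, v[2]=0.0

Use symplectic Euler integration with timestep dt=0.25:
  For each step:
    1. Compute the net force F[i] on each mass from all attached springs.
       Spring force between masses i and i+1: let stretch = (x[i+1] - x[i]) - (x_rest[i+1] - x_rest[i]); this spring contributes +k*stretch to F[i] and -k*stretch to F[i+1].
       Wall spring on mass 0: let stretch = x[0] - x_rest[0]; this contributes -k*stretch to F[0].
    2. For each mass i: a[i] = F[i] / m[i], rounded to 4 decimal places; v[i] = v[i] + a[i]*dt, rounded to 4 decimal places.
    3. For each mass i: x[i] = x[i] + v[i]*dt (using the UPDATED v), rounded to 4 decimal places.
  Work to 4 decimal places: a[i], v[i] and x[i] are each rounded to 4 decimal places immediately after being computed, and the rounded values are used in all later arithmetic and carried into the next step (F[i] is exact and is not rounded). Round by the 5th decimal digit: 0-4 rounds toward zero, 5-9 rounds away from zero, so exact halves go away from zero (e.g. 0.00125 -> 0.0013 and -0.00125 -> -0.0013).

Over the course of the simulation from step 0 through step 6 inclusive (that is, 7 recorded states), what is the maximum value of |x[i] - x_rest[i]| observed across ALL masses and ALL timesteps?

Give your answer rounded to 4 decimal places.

Step 0: x=[7.0000 11.0000 18.0000] v=[0.0000 -1.0000 0.0000]
Step 1: x=[6.8125 10.9375 17.9375] v=[-0.7500 -0.2500 -0.2500]
Step 2: x=[6.4570 11.0547 17.8125] v=[-1.4219 0.4688 -0.5000]
Step 3: x=[5.9853 11.3069 17.6401] v=[-1.8867 1.0088 -0.6895]
Step 4: x=[5.4722 11.6223 17.4469] v=[-2.0526 1.2617 -0.7728]
Step 5: x=[5.0014 11.9174 17.2647] v=[-1.8831 1.1803 -0.7290]
Step 6: x=[4.6503 12.1144 17.1233] v=[-1.4045 0.7881 -0.5658]
Max displacement = 1.3497

Answer: 1.3497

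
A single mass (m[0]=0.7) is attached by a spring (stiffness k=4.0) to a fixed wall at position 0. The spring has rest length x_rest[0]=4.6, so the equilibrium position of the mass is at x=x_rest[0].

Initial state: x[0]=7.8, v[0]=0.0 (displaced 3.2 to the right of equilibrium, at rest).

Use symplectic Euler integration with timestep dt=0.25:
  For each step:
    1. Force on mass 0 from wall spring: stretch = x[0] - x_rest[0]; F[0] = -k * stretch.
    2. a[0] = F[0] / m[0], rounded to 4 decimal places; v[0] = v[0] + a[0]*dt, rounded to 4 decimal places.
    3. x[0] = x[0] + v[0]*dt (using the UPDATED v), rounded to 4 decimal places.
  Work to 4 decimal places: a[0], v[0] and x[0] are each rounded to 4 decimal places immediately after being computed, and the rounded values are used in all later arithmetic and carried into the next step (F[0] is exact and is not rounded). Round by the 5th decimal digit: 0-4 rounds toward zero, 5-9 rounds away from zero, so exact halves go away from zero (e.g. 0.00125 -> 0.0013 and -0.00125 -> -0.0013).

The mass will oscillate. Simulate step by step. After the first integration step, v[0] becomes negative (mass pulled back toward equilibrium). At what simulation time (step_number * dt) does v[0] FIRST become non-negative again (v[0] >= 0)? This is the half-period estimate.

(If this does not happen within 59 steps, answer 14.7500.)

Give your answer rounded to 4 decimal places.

Answer: 1.5000

Derivation:
Step 0: x=[7.8000] v=[0.0000]
Step 1: x=[6.6572] v=[-4.5714]
Step 2: x=[4.7796] v=[-7.5103]
Step 3: x=[2.8379] v=[-7.7669]
Step 4: x=[1.5255] v=[-5.2496]
Step 5: x=[1.3111] v=[-0.8575]
Step 6: x=[2.2713] v=[3.8409]
First v>=0 after going negative at step 6, time=1.5000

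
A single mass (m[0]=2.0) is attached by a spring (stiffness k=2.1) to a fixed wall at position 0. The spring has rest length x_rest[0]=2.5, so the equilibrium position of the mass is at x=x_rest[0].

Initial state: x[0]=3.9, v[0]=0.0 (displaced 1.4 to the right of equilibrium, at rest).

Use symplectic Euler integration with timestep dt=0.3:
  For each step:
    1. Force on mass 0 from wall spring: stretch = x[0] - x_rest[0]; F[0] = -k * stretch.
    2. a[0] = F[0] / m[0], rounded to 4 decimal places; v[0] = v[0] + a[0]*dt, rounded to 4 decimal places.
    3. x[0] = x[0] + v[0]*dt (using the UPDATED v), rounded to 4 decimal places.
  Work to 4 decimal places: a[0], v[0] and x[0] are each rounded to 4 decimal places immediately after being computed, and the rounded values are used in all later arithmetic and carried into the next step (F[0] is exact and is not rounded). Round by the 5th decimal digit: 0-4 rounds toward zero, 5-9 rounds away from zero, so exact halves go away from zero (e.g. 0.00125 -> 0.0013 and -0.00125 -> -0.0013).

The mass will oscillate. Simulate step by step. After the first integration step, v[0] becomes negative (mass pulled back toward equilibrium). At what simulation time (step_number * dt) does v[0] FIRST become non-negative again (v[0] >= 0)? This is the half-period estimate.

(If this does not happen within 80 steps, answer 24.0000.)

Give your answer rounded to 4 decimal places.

Answer: 3.3000

Derivation:
Step 0: x=[3.9000] v=[0.0000]
Step 1: x=[3.7677] v=[-0.4410]
Step 2: x=[3.5156] v=[-0.8403]
Step 3: x=[3.1675] v=[-1.1602]
Step 4: x=[2.7564] v=[-1.3705]
Step 5: x=[2.3210] v=[-1.4513]
Step 6: x=[1.9025] v=[-1.3949]
Step 7: x=[1.5405] v=[-1.2067]
Step 8: x=[1.2692] v=[-0.9045]
Step 9: x=[1.1142] v=[-0.5168]
Step 10: x=[1.0901] v=[-0.0803]
Step 11: x=[1.1992] v=[0.3638]
First v>=0 after going negative at step 11, time=3.3000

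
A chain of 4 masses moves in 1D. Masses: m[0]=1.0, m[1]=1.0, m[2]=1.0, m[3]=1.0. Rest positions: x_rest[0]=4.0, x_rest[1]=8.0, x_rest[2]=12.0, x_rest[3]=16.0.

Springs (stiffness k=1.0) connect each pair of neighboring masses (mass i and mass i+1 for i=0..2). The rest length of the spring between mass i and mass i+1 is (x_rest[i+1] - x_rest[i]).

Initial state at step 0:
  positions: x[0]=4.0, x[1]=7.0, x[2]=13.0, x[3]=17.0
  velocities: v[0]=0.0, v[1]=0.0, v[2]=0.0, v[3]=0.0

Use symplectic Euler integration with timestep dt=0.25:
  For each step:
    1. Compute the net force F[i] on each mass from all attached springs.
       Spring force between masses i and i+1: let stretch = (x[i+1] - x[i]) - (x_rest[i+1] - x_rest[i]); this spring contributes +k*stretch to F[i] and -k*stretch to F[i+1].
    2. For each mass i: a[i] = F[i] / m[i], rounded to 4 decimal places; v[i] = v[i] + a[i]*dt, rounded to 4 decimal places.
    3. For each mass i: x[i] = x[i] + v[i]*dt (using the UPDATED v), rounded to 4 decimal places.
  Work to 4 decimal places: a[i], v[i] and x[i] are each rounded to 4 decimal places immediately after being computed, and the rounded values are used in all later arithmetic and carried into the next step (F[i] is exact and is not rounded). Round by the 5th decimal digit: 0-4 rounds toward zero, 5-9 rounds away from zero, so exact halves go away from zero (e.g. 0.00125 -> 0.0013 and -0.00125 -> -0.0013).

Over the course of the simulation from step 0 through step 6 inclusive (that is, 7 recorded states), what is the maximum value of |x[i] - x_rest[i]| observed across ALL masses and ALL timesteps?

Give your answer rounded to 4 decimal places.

Answer: 1.0088

Derivation:
Step 0: x=[4.0000 7.0000 13.0000 17.0000] v=[0.0000 0.0000 0.0000 0.0000]
Step 1: x=[3.9375 7.1875 12.8750 17.0000] v=[-0.2500 0.7500 -0.5000 0.0000]
Step 2: x=[3.8281 7.5274 12.6524 16.9922] v=[-0.4375 1.3594 -0.8906 -0.0313]
Step 3: x=[3.6999 7.9564 12.3807 16.9631] v=[-0.5127 1.7158 -1.0869 -0.1163]
Step 4: x=[3.5878 8.3959 12.1189 16.8976] v=[-0.4486 1.7578 -1.0474 -0.2619]
Step 5: x=[3.5262 8.7675 11.9230 16.7835] v=[-0.2466 1.4865 -0.7835 -0.4566]
Step 6: x=[3.5421 9.0088 11.8337 16.6156] v=[0.0637 0.9651 -0.3573 -0.6717]
Max displacement = 1.0088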